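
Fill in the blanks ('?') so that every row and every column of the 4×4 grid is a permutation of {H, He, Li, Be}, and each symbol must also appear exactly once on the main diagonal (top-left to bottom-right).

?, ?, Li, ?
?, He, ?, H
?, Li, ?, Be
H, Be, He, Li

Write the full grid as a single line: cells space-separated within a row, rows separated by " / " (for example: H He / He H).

Be H Li He / Li He Be H / He Li H Be / H Be He Li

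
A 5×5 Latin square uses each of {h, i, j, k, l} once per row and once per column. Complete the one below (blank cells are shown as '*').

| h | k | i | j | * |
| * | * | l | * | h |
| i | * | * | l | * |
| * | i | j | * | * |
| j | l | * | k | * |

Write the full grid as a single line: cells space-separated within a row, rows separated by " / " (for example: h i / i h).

Cell (r1,c5): row 1 has {h,i,j,k}; column 5 has {h} → l.
Cell (r2,c1): row 2 has {h,l}; column 1 has {h,i,j} → k.
Cell (r2,c2): row 2 has {h,k,l}; column 2 has {i,k,l} → j.
Cell (r2,c4): row 2 has {h,j,k,l}; column 4 has {j,k,l} → i.
Cell (r3,c2): row 3 has {i,l}; column 2 has {i,j,k,l} → h.
Cell (r3,c3): row 3 has {h,i,l}; column 3 has {i,j,l} → k.
Cell (r3,c5): row 3 has {h,i,k,l}; column 5 has {h,l} → j.
Cell (r4,c1): row 4 has {i,j}; column 1 has {h,i,j,k} → l.
Cell (r4,c4): row 4 has {i,j,l}; column 4 has {i,j,k,l} → h.
Cell (r4,c5): row 4 has {h,i,j,l}; column 5 has {h,j,l} → k.
Cell (r5,c3): row 5 has {j,k,l}; column 3 has {i,j,k,l} → h.
Cell (r5,c5): row 5 has {h,j,k,l}; column 5 has {h,j,k,l} → i.

h k i j l / k j l i h / i h k l j / l i j h k / j l h k i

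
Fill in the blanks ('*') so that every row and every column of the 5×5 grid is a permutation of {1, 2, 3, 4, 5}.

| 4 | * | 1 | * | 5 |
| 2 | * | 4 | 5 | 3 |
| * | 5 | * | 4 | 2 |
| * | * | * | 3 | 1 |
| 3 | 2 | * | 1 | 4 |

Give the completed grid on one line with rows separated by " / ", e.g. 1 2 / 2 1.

4 3 1 2 5 / 2 1 4 5 3 / 1 5 3 4 2 / 5 4 2 3 1 / 3 2 5 1 4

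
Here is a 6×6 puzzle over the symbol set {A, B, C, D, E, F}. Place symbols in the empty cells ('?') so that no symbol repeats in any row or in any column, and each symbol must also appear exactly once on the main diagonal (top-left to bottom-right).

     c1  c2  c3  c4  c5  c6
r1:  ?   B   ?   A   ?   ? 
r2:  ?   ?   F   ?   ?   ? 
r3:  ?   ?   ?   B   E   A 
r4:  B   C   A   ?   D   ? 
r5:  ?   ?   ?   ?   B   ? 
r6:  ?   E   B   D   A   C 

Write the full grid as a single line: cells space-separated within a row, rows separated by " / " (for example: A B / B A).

E B C A F D / D A F E C B / C F D B E A / B C A F D E / A D E C B F / F E B D A C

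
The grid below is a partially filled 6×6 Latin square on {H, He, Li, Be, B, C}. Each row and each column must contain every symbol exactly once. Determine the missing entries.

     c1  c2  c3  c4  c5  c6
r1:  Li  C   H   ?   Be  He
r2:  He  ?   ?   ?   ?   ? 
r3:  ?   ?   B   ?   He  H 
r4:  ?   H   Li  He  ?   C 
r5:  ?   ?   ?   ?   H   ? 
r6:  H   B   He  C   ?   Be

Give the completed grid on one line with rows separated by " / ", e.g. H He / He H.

Li C H B Be He / He Li Be H C B / C Be B Li He H / Be H Li He B C / B He C Be H Li / H B He C Li Be

At row 1, column 4: row 1 has {H,He,Li,Be,C}; column 4 has {He,C}; that leaves B.
At row 4, column 5: row 4 has {H,He,Li,C}; column 5 has {H,He,Be}; that leaves B.
At row 6, column 5: row 6 has {H,He,Be,B,C}; column 5 has {H,He,Be,B}; that leaves Li.
At row 2, column 5: row 2 has {He}; column 5 has {H,He,Li,Be,B}; that leaves C.
At row 4, column 1: row 4 has {H,He,Li,B,C}; column 1 has {H,He,Li}; that leaves Be.
At row 2, column 3: row 2 has {He,C}; column 3 has {H,He,Li,B}; that leaves Be.
At row 3, column 1: row 3 has {H,He,B}; column 1 has {H,He,Li,Be}; that leaves C.
At row 5, column 1: row 5 has {H}; column 1 has {H,He,Li,Be,C}; that leaves B.
At row 5, column 3: row 5 has {H,B}; column 3 has {H,He,Li,Be,B}; that leaves C.
At row 5, column 6: row 5 has {H,B,C}; column 6 has {H,He,Be,C}; that leaves Li.
At row 2, column 2: row 2 has {He,Be,C}; column 2 has {H,B,C}; that leaves Li.
At row 2, column 4: row 2 has {He,Li,Be,C}; column 4 has {He,B,C}; that leaves H.
At row 2, column 6: row 2 has {H,He,Li,Be,C}; column 6 has {H,He,Li,Be,C}; that leaves B.
At row 3, column 2: row 3 has {H,He,B,C}; column 2 has {H,Li,B,C}; that leaves Be.
At row 3, column 4: row 3 has {H,He,Be,B,C}; column 4 has {H,He,B,C}; that leaves Li.
At row 5, column 2: row 5 has {H,Li,B,C}; column 2 has {H,Li,Be,B,C}; that leaves He.
At row 5, column 4: row 5 has {H,He,Li,B,C}; column 4 has {H,He,Li,B,C}; that leaves Be.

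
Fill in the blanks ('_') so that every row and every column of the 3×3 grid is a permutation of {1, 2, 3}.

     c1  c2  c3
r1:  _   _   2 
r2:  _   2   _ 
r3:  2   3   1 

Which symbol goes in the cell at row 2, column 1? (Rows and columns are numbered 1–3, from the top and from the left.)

1

(r1,c2) = 1
(r2,c3) = 3
(r1,c1) = 3
(r2,c1) = 1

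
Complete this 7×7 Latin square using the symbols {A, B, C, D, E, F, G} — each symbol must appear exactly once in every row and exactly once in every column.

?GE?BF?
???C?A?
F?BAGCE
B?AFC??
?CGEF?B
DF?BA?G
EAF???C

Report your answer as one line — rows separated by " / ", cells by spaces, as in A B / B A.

C G E D B F A / G B D C E A F / F D B A G C E / B E A F C G D / A C G E F D B / D F C B A E G / E A F G D B C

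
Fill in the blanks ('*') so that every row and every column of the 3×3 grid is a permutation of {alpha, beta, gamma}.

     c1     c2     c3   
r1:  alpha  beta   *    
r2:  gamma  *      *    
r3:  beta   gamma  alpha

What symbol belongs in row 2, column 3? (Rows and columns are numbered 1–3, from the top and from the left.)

beta

(r1,c3): row 1 has {alpha,beta}; column 3 has {alpha}, so it must be gamma.
(r2,c2): row 2 has {gamma}; column 2 has {beta,gamma}, so it must be alpha.
(r2,c3): row 2 has {alpha,gamma}; column 3 has {alpha,gamma}, so it must be beta.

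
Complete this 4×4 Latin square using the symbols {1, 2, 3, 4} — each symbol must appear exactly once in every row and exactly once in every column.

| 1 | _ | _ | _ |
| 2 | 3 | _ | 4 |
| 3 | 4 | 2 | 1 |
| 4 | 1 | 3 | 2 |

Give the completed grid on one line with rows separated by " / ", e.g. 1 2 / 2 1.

1 2 4 3 / 2 3 1 4 / 3 4 2 1 / 4 1 3 2

Cell (r1,c2): row 1 has {1}; column 2 has {1,3,4} → 2.
Cell (r1,c3): row 1 has {1,2}; column 3 has {2,3} → 4.
Cell (r1,c4): row 1 has {1,2,4}; column 4 has {1,2,4} → 3.
Cell (r2,c3): row 2 has {2,3,4}; column 3 has {2,3,4} → 1.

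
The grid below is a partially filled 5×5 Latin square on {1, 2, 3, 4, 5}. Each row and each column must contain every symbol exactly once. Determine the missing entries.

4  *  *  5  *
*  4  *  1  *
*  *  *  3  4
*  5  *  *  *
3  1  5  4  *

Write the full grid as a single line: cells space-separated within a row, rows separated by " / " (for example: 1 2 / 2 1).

4 3 2 5 1 / 2 4 3 1 5 / 5 2 1 3 4 / 1 5 4 2 3 / 3 1 5 4 2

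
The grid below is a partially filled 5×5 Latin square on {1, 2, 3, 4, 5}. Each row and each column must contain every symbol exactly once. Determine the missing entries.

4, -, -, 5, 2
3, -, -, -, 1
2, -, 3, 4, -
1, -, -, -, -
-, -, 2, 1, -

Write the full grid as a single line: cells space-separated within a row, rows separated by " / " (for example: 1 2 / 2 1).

4 3 1 5 2 / 3 5 4 2 1 / 2 1 3 4 5 / 1 2 5 3 4 / 5 4 2 1 3

(r1,c3) = 1
(r2,c4) = 2
(r3,c5) = 5
(r4,c4) = 3
(r4,c5) = 4
(r5,c1) = 5
(r5,c5) = 3
(r1,c2) = 3
(r3,c2) = 1
(r4,c3) = 5
(r5,c2) = 4
(r2,c2) = 5
(r2,c3) = 4
(r4,c2) = 2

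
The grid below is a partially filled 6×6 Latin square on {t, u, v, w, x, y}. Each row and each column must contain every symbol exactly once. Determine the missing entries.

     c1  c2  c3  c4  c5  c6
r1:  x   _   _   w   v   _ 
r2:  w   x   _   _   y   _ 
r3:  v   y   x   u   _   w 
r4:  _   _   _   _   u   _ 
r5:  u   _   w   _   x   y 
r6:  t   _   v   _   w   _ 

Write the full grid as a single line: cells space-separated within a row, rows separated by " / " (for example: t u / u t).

x t y w v u / w x u v y t / v y x u t w / y w t x u v / u v w t x y / t u v y w x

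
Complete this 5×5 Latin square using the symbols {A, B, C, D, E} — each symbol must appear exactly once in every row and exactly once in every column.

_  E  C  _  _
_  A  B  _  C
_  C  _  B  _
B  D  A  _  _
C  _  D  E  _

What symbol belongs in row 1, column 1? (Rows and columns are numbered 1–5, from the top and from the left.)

D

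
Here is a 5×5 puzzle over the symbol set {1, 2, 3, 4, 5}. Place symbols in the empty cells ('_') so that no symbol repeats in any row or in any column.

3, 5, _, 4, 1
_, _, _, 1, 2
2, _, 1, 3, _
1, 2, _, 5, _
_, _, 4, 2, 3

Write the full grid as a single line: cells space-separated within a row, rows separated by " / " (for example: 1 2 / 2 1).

3 5 2 4 1 / 4 3 5 1 2 / 2 4 1 3 5 / 1 2 3 5 4 / 5 1 4 2 3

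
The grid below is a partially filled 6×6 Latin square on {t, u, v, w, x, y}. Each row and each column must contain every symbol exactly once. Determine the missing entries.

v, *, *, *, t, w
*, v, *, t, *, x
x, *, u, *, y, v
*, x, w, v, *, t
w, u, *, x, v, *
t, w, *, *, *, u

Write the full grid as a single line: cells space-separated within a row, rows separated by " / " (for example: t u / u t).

v y x u t w / u v y t w x / x t u w y v / y x w v u t / w u t x v y / t w v y x u

Cell (r1,c2): row 1 has {t,v,w}; column 2 has {u,v,w,x} → y.
Cell (r1,c3): row 1 has {t,v,w,y}; column 3 has {u,w} → x.
Cell (r1,c4): row 1 has {t,v,w,x,y}; column 4 has {t,v,x} → u.
Cell (r2,c3): row 2 has {t,v,x}; column 3 has {u,w,x} → y.
Cell (r3,c2): row 3 has {u,v,x,y}; column 2 has {u,v,w,x,y} → t.
Cell (r3,c4): row 3 has {t,u,v,x,y}; column 4 has {t,u,v,x} → w.
Cell (r4,c5): row 4 has {t,v,w,x}; column 5 has {t,v,y} → u.
Cell (r5,c3): row 5 has {u,v,w,x}; column 3 has {u,w,x,y} → t.
Cell (r5,c6): row 5 has {t,u,v,w,x}; column 6 has {t,u,v,w,x} → y.
Cell (r6,c3): row 6 has {t,u,w}; column 3 has {t,u,w,x,y} → v.
Cell (r6,c4): row 6 has {t,u,v,w}; column 4 has {t,u,v,w,x} → y.
Cell (r6,c5): row 6 has {t,u,v,w,y}; column 5 has {t,u,v,y} → x.
Cell (r2,c1): row 2 has {t,v,x,y}; column 1 has {t,v,w,x} → u.
Cell (r2,c5): row 2 has {t,u,v,x,y}; column 5 has {t,u,v,x,y} → w.
Cell (r4,c1): row 4 has {t,u,v,w,x}; column 1 has {t,u,v,w,x} → y.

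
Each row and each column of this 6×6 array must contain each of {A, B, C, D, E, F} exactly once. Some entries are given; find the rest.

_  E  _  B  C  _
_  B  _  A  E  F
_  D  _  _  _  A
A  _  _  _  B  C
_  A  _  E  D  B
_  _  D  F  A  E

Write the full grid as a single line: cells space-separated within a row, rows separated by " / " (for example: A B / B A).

(r1,c6): row 1 has {B,C,E}; column 6 has {A,B,C,E,F}, so it must be D.
(r2,c3): row 2 has {A,B,E,F}; column 3 has {D}, so it must be C.
(r3,c4): row 3 has {A,D}; column 4 has {A,B,E,F}, so it must be C.
(r3,c5): row 3 has {A,C,D}; column 5 has {A,B,C,D,E}, so it must be F.
(r4,c2): row 4 has {A,B,C}; column 2 has {A,B,D,E}, so it must be F.
(r4,c3): row 4 has {A,B,C,F}; column 3 has {C,D}, so it must be E.
(r4,c4): row 4 has {A,B,C,E,F}; column 4 has {A,B,C,E,F}, so it must be D.
(r5,c3): row 5 has {A,B,D,E}; column 3 has {C,D,E}, so it must be F.
(r6,c2): row 6 has {A,D,E,F}; column 2 has {A,B,D,E,F}, so it must be C.
(r1,c1): row 1 has {B,C,D,E}; column 1 has {A}, so it must be F.
(r1,c3): row 1 has {B,C,D,E,F}; column 3 has {C,D,E,F}, so it must be A.
(r2,c1): row 2 has {A,B,C,E,F}; column 1 has {A,F}, so it must be D.
(r3,c3): row 3 has {A,C,D,F}; column 3 has {A,C,D,E,F}, so it must be B.
(r5,c1): row 5 has {A,B,D,E,F}; column 1 has {A,D,F}, so it must be C.
(r6,c1): row 6 has {A,C,D,E,F}; column 1 has {A,C,D,F}, so it must be B.
(r3,c1): row 3 has {A,B,C,D,F}; column 1 has {A,B,C,D,F}, so it must be E.

F E A B C D / D B C A E F / E D B C F A / A F E D B C / C A F E D B / B C D F A E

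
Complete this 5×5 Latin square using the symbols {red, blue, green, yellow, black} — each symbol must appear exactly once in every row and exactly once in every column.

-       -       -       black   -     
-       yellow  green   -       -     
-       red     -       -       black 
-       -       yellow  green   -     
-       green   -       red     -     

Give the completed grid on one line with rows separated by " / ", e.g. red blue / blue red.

yellow blue red black green / black yellow green blue red / green red blue yellow black / red black yellow green blue / blue green black red yellow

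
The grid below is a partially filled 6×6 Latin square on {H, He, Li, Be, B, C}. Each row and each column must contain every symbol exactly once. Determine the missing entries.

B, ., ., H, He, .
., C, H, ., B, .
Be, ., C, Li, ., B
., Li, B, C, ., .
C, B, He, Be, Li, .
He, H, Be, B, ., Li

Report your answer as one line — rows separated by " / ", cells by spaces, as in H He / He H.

(r1,c2): row 1 has {H,He,B}; column 2 has {H,Li,B,C}, so it must be Be.
(r1,c3): row 1 has {H,He,Be,B}; column 3 has {H,He,Be,B,C}, so it must be Li.
(r1,c6): row 1 has {H,He,Li,Be,B}; column 6 has {Li,B}, so it must be C.
(r2,c1): row 2 has {H,B,C}; column 1 has {He,Be,B,C}, so it must be Li.
(r2,c4): row 2 has {H,Li,B,C}; column 4 has {H,Li,Be,B,C}, so it must be He.
(r2,c6): row 2 has {H,He,Li,B,C}; column 6 has {Li,B,C}, so it must be Be.
(r3,c2): row 3 has {Li,Be,B,C}; column 2 has {H,Li,Be,B,C}, so it must be He.
(r3,c5): row 3 has {He,Li,Be,B,C}; column 5 has {He,Li,B}, so it must be H.
(r4,c1): row 4 has {Li,B,C}; column 1 has {He,Li,Be,B,C}, so it must be H.
(r4,c5): row 4 has {H,Li,B,C}; column 5 has {H,He,Li,B}, so it must be Be.
(r4,c6): row 4 has {H,Li,Be,B,C}; column 6 has {Li,Be,B,C}, so it must be He.
(r5,c6): row 5 has {He,Li,Be,B,C}; column 6 has {He,Li,Be,B,C}, so it must be H.
(r6,c5): row 6 has {H,He,Li,Be,B}; column 5 has {H,He,Li,Be,B}, so it must be C.

B Be Li H He C / Li C H He B Be / Be He C Li H B / H Li B C Be He / C B He Be Li H / He H Be B C Li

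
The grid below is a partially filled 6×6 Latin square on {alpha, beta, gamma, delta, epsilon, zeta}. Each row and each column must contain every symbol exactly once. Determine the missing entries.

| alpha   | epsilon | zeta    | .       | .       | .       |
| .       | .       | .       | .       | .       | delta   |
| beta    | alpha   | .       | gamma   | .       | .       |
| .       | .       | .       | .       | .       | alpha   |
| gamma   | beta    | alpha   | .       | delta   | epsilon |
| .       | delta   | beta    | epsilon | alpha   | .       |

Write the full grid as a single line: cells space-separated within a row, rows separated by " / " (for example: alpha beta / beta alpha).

alpha epsilon zeta delta gamma beta / epsilon zeta gamma alpha beta delta / beta alpha delta gamma epsilon zeta / delta gamma epsilon beta zeta alpha / gamma beta alpha zeta delta epsilon / zeta delta beta epsilon alpha gamma

Cell (r3,c6): row 3 has {alpha,beta,gamma}; column 6 has {alpha,delta,epsilon} → zeta.
Cell (r5,c4): row 5 has {alpha,beta,gamma,delta,epsilon}; column 4 has {gamma,epsilon} → zeta.
Cell (r6,c1): row 6 has {alpha,beta,delta,epsilon}; column 1 has {alpha,beta,gamma} → zeta.
Cell (r6,c6): row 6 has {alpha,beta,delta,epsilon,zeta}; column 6 has {alpha,delta,epsilon,zeta} → gamma.
Cell (r1,c6): row 1 has {alpha,epsilon,zeta}; column 6 has {alpha,gamma,delta,epsilon,zeta} → beta.
Cell (r2,c1): row 2 has {delta}; column 1 has {alpha,beta,gamma,zeta} → epsilon.
Cell (r2,c3): row 2 has {delta,epsilon}; column 3 has {alpha,beta,zeta} → gamma.
Cell (r3,c5): row 3 has {alpha,beta,gamma,zeta}; column 5 has {alpha,delta} → epsilon.
Cell (r4,c1): row 4 has {alpha}; column 1 has {alpha,beta,gamma,epsilon,zeta} → delta.
Cell (r4,c3): row 4 has {alpha,delta}; column 3 has {alpha,beta,gamma,zeta} → epsilon.
Cell (r4,c4): row 4 has {alpha,delta,epsilon}; column 4 has {gamma,epsilon,zeta} → beta.
Cell (r1,c4): row 1 has {alpha,beta,epsilon,zeta}; column 4 has {beta,gamma,epsilon,zeta} → delta.
Cell (r1,c5): row 1 has {alpha,beta,delta,epsilon,zeta}; column 5 has {alpha,delta,epsilon} → gamma.
Cell (r2,c2): row 2 has {gamma,delta,epsilon}; column 2 has {alpha,beta,delta,epsilon} → zeta.
Cell (r2,c4): row 2 has {gamma,delta,epsilon,zeta}; column 4 has {beta,gamma,delta,epsilon,zeta} → alpha.
Cell (r2,c5): row 2 has {alpha,gamma,delta,epsilon,zeta}; column 5 has {alpha,gamma,delta,epsilon} → beta.
Cell (r3,c3): row 3 has {alpha,beta,gamma,epsilon,zeta}; column 3 has {alpha,beta,gamma,epsilon,zeta} → delta.
Cell (r4,c2): row 4 has {alpha,beta,delta,epsilon}; column 2 has {alpha,beta,delta,epsilon,zeta} → gamma.
Cell (r4,c5): row 4 has {alpha,beta,gamma,delta,epsilon}; column 5 has {alpha,beta,gamma,delta,epsilon} → zeta.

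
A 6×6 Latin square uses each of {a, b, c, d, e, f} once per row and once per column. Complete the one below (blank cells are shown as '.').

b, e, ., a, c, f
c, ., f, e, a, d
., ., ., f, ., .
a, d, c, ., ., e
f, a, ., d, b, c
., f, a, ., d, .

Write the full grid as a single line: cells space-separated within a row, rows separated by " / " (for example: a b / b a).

b e d a c f / c b f e a d / d c b f e a / a d c b f e / f a e d b c / e f a c d b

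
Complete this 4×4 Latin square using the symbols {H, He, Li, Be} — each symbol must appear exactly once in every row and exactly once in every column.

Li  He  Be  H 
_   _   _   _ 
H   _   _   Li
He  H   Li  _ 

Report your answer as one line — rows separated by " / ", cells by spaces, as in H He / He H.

Li He Be H / Be Li H He / H Be He Li / He H Li Be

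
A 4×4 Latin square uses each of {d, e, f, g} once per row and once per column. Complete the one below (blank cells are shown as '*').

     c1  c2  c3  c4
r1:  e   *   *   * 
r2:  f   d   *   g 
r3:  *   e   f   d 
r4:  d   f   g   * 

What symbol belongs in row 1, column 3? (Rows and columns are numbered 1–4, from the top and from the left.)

d

(r1,c2): row 1 has {e}; column 2 has {d,e,f}, so it must be g.
(r1,c3): row 1 has {e,g}; column 3 has {f,g}, so it must be d.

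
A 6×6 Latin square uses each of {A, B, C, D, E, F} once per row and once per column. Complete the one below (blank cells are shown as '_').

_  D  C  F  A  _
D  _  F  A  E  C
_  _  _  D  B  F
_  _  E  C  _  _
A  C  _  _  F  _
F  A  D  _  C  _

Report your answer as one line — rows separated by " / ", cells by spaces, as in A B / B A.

E D C F A B / D B F A E C / C E A D B F / B F E C D A / A C B E F D / F A D B C E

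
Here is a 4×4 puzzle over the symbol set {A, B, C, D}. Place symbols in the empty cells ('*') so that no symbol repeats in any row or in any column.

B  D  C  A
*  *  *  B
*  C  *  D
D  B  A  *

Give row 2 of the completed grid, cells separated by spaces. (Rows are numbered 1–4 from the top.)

(r2,c2) = A
(r2,c3) = D
(r3,c1) = A
(r3,c3) = B
(r4,c4) = C
(r2,c1) = C

C A D B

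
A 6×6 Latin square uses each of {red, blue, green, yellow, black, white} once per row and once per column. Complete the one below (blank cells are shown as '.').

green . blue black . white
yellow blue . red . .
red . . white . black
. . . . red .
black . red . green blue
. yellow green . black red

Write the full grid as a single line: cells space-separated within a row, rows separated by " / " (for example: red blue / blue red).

Cell (r1,c2): row 1 has {blue,green,black,white}; column 2 has {blue,yellow} → red.
Cell (r1,c5): row 1 has {red,blue,green,black,white}; column 5 has {red,green,black} → yellow.
Cell (r2,c5): row 2 has {red,blue,yellow}; column 5 has {red,green,yellow,black} → white.
Cell (r2,c6): row 2 has {red,blue,yellow,white}; column 6 has {red,blue,black,white} → green.
Cell (r3,c2): row 3 has {red,black,white}; column 2 has {red,blue,yellow} → green.
Cell (r3,c3): row 3 has {red,green,black,white}; column 3 has {red,blue,green} → yellow.
Cell (r3,c5): row 3 has {red,green,yellow,black,white}; column 5 has {red,green,yellow,black,white} → blue.
Cell (r4,c6): row 4 has {red}; column 6 has {red,blue,green,black,white} → yellow.
Cell (r5,c2): row 5 has {red,blue,green,black}; column 2 has {red,blue,green,yellow} → white.
Cell (r5,c4): row 5 has {red,blue,green,black,white}; column 4 has {red,black,white} → yellow.
Cell (r6,c4): row 6 has {red,green,yellow,black}; column 4 has {red,yellow,black,white} → blue.
Cell (r2,c3): row 2 has {red,blue,green,yellow,white}; column 3 has {red,blue,green,yellow} → black.
Cell (r4,c2): row 4 has {red,yellow}; column 2 has {red,blue,green,yellow,white} → black.
Cell (r4,c3): row 4 has {red,yellow,black}; column 3 has {red,blue,green,yellow,black} → white.
Cell (r4,c4): row 4 has {red,yellow,black,white}; column 4 has {red,blue,yellow,black,white} → green.
Cell (r6,c1): row 6 has {red,blue,green,yellow,black}; column 1 has {red,green,yellow,black} → white.
Cell (r4,c1): row 4 has {red,green,yellow,black,white}; column 1 has {red,green,yellow,black,white} → blue.

green red blue black yellow white / yellow blue black red white green / red green yellow white blue black / blue black white green red yellow / black white red yellow green blue / white yellow green blue black red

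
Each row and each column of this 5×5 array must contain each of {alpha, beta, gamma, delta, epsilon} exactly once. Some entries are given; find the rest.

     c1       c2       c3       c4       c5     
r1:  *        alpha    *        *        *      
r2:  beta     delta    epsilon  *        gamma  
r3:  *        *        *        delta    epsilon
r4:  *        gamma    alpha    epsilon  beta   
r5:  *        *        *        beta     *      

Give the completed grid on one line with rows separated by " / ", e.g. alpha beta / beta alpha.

(r1,c4) = gamma
(r1,c5) = delta
(r2,c4) = alpha
(r3,c2) = beta
(r3,c3) = gamma
(r4,c1) = delta
(r5,c2) = epsilon
(r5,c3) = delta
(r5,c5) = alpha
(r1,c1) = epsilon
(r1,c3) = beta
(r3,c1) = alpha
(r5,c1) = gamma

epsilon alpha beta gamma delta / beta delta epsilon alpha gamma / alpha beta gamma delta epsilon / delta gamma alpha epsilon beta / gamma epsilon delta beta alpha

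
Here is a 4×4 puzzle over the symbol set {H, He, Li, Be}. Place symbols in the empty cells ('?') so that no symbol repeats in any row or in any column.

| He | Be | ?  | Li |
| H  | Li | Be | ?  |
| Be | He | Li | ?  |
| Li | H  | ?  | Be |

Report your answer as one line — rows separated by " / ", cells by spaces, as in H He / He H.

He Be H Li / H Li Be He / Be He Li H / Li H He Be

At row 1, column 3: row 1 has {He,Li,Be}; column 3 has {Li,Be}; that leaves H.
At row 2, column 4: row 2 has {H,Li,Be}; column 4 has {Li,Be}; that leaves He.
At row 3, column 4: row 3 has {He,Li,Be}; column 4 has {He,Li,Be}; that leaves H.
At row 4, column 3: row 4 has {H,Li,Be}; column 3 has {H,Li,Be}; that leaves He.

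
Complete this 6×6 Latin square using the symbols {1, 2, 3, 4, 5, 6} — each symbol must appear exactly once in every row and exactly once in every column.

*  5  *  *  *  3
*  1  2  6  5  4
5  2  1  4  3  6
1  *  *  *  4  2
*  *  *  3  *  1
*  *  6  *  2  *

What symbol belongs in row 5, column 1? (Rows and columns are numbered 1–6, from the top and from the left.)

2

At row 1, column 3: row 1 has {3,5}; column 3 has {1,2,6}; that leaves 4.
At row 2, column 1: row 2 has {1,2,4,5,6}; column 1 has {1,5}; that leaves 3.
At row 4, column 4: row 4 has {1,2,4}; column 4 has {3,4,6}; that leaves 5.
At row 5, column 3: row 5 has {1,3}; column 3 has {1,2,4,6}; that leaves 5.
At row 5, column 5: row 5 has {1,3,5}; column 5 has {2,3,4,5}; that leaves 6.
At row 6, column 1: row 6 has {2,6}; column 1 has {1,3,5}; that leaves 4.
At row 6, column 2: row 6 has {2,4,6}; column 2 has {1,2,5}; that leaves 3.
At row 6, column 4: row 6 has {2,3,4,6}; column 4 has {3,4,5,6}; that leaves 1.
At row 6, column 6: row 6 has {1,2,3,4,6}; column 6 has {1,2,3,4,6}; that leaves 5.
At row 1, column 4: row 1 has {3,4,5}; column 4 has {1,3,4,5,6}; that leaves 2.
At row 1, column 5: row 1 has {2,3,4,5}; column 5 has {2,3,4,5,6}; that leaves 1.
At row 4, column 2: row 4 has {1,2,4,5}; column 2 has {1,2,3,5}; that leaves 6.
At row 4, column 3: row 4 has {1,2,4,5,6}; column 3 has {1,2,4,5,6}; that leaves 3.
At row 5, column 1: row 5 has {1,3,5,6}; column 1 has {1,3,4,5}; that leaves 2.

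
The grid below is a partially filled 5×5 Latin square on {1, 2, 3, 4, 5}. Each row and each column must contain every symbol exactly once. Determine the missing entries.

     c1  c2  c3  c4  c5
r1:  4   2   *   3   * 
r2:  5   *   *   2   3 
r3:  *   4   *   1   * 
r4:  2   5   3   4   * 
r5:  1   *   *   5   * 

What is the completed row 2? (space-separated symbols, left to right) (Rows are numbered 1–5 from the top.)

5 1 4 2 3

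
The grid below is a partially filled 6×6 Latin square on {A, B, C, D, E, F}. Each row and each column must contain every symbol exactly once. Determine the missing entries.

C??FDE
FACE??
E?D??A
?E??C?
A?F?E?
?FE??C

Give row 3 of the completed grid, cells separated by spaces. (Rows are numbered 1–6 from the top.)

(r1,c2): row 1 has {C,D,E,F}; column 2 has {A,E,F}, so it must be B.
(r1,c3): row 1 has {B,C,D,E,F}; column 3 has {C,D,E,F}, so it must be A.
(r2,c5): row 2 has {A,C,E,F}; column 5 has {C,D,E}, so it must be B.
(r2,c6): row 2 has {A,B,C,E,F}; column 6 has {A,C,E}, so it must be D.
(r3,c2): row 3 has {A,D,E}; column 2 has {A,B,E,F}, so it must be C.
(r3,c4): row 3 has {A,C,D,E}; column 4 has {E,F}, so it must be B.
(r3,c5): row 3 has {A,B,C,D,E}; column 5 has {B,C,D,E}, so it must be F.

E C D B F A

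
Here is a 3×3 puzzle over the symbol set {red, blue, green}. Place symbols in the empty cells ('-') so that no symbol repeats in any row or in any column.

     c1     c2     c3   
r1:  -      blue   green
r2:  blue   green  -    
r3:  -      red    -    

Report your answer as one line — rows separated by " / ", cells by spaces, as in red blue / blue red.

red blue green / blue green red / green red blue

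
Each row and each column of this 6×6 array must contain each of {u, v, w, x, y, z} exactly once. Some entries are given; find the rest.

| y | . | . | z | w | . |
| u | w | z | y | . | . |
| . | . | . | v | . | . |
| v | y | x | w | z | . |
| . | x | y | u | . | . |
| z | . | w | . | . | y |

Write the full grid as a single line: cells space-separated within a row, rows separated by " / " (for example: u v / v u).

y u v z w x / u w z y x v / x z u v y w / v y x w z u / w x y u v z / z v w x u y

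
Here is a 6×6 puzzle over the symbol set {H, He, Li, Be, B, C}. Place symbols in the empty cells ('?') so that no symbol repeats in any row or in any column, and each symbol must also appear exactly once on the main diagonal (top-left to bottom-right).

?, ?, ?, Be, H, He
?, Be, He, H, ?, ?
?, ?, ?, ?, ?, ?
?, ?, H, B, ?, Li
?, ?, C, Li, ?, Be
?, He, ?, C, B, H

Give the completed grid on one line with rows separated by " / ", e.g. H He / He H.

(r3,c3) = Li
(r3,c4) = He
(r4,c2) = C
(r5,c5) = He
(r6,c3) = Be
(r1,c1) = C
(r1,c3) = B
(r4,c5) = Be
(r6,c1) = Li
(r1,c2) = Li
(r2,c1) = B
(r2,c6) = C
(r3,c5) = C
(r3,c6) = B
(r4,c1) = He
(r5,c1) = H
(r5,c2) = B
(r2,c5) = Li
(r3,c1) = Be
(r3,c2) = H

C Li B Be H He / B Be He H Li C / Be H Li He C B / He C H B Be Li / H B C Li He Be / Li He Be C B H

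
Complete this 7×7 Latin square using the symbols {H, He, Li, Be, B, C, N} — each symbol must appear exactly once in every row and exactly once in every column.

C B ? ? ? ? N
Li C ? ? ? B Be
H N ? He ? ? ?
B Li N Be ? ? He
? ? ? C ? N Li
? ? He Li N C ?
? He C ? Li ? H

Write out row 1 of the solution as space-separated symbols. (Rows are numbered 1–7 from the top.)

Cell (r1,c4): row 1 has {B,C,N}; column 4 has {He,Li,Be,C} → H.
Cell (r2,c3): row 2 has {Li,Be,B,C}; column 3 has {He,C,N} → H.
Cell (r2,c4): row 2 has {H,Li,Be,B,C}; column 4 has {H,He,Li,Be,C} → N.
Cell (r2,c5): row 2 has {H,Li,Be,B,C,N}; column 5 has {Li,N} → He.
Cell (r4,c6): row 4 has {He,Li,Be,B,N}; column 6 has {B,C,N} → H.
Cell (r6,c1): row 6 has {He,Li,C,N}; column 1 has {H,Li,B,C} → Be.
Cell (r6,c2): row 6 has {He,Li,Be,C,N}; column 2 has {He,Li,B,C,N} → H.
Cell (r6,c7): row 6 has {H,He,Li,Be,C,N}; column 7 has {H,He,Li,Be,N} → B.
Cell (r7,c1): row 7 has {H,He,Li,C}; column 1 has {H,Li,Be,B,C} → N.
Cell (r7,c4): row 7 has {H,He,Li,C,N}; column 4 has {H,He,Li,Be,C,N} → B.
Cell (r7,c6): row 7 has {H,He,Li,B,C,N}; column 6 has {H,B,C,N} → Be.
Cell (r1,c5): row 1 has {H,B,C,N}; column 5 has {He,Li,N} → Be.
Cell (r3,c6): row 3 has {H,He,N}; column 6 has {H,Be,B,C,N} → Li.
Cell (r3,c7): row 3 has {H,He,Li,N}; column 7 has {H,He,Li,Be,B,N} → C.
Cell (r4,c5): row 4 has {H,He,Li,Be,B,N}; column 5 has {He,Li,Be,N} → C.
Cell (r5,c1): row 5 has {Li,C,N}; column 1 has {H,Li,Be,B,C,N} → He.
Cell (r5,c2): row 5 has {He,Li,C,N}; column 2 has {H,He,Li,B,C,N} → Be.
Cell (r5,c3): row 5 has {He,Li,Be,C,N}; column 3 has {H,He,C,N} → B.
Cell (r5,c5): row 5 has {He,Li,Be,B,C,N}; column 5 has {He,Li,Be,C,N} → H.
Cell (r1,c3): row 1 has {H,Be,B,C,N}; column 3 has {H,He,B,C,N} → Li.
Cell (r1,c6): row 1 has {H,Li,Be,B,C,N}; column 6 has {H,Li,Be,B,C,N} → He.

C B Li H Be He N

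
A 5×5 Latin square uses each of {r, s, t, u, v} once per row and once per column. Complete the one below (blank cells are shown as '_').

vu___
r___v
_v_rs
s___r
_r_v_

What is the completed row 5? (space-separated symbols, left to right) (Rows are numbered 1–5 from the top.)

t r s v u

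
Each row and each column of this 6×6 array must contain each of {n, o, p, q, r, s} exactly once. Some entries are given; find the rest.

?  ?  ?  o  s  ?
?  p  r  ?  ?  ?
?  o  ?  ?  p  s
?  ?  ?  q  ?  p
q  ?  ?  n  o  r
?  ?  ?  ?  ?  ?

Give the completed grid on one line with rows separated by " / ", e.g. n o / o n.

p r n o s q / o p r s q n / n o q r p s / s n o q r p / q s p n o r / r q s p n o

(r2,c4): row 2 has {p,r}; column 4 has {n,o,q}, so it must be s.
(r3,c4): row 3 has {o,p,s}; column 4 has {n,o,q,s}, so it must be r.
(r5,c2): row 5 has {n,o,q,r}; column 2 has {o,p}, so it must be s.
(r5,c3): row 5 has {n,o,q,r,s}; column 3 has {r}, so it must be p.
(r6,c4): row 6 is empty so far; column 4 has {n,o,q,r,s}, so it must be p.
(r3,c1): row 3 has {o,p,r,s}; column 1 has {q}, so it must be n.
(r3,c3): row 3 has {n,o,p,r,s}; column 3 has {p,r}, so it must be q.
(r1,c3): row 1 has {o,s}; column 3 has {p,q,r}, so it must be n.
(r1,c6): row 1 has {n,o,s}; column 6 has {p,r,s}, so it must be q.
(r2,c1): row 2 has {p,r,s}; column 1 has {n,q}, so it must be o.
(r2,c6): row 2 has {o,p,r,s}; column 6 has {p,q,r,s}, so it must be n.
(r6,c6): row 6 has {p}; column 6 has {n,p,q,r,s}, so it must be o.
(r1,c2): row 1 has {n,o,q,s}; column 2 has {o,p,s}, so it must be r.
(r2,c5): row 2 has {n,o,p,r,s}; column 5 has {o,p,s}, so it must be q.
(r4,c2): row 4 has {p,q}; column 2 has {o,p,r,s}, so it must be n.
(r4,c5): row 4 has {n,p,q}; column 5 has {o,p,q,s}, so it must be r.
(r6,c2): row 6 has {o,p}; column 2 has {n,o,p,r,s}, so it must be q.
(r6,c3): row 6 has {o,p,q}; column 3 has {n,p,q,r}, so it must be s.
(r6,c5): row 6 has {o,p,q,s}; column 5 has {o,p,q,r,s}, so it must be n.
(r1,c1): row 1 has {n,o,q,r,s}; column 1 has {n,o,q}, so it must be p.
(r4,c1): row 4 has {n,p,q,r}; column 1 has {n,o,p,q}, so it must be s.
(r4,c3): row 4 has {n,p,q,r,s}; column 3 has {n,p,q,r,s}, so it must be o.
(r6,c1): row 6 has {n,o,p,q,s}; column 1 has {n,o,p,q,s}, so it must be r.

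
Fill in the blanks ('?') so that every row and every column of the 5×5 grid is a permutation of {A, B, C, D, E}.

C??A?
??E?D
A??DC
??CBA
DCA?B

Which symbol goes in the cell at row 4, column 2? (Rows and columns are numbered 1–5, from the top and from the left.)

row 1 has {A,C}; column 5 has {A,B,C,D} — only E is left for (r1,c5).
row 2 has {D,E}; column 1 has {A,C,D} — only B is left for (r2,c1).
row 2 has {B,D,E}; column 2 has {C} — only A is left for (r2,c2).
row 2 has {A,B,D,E}; column 4 has {A,B,D} — only C is left for (r2,c4).
row 3 has {A,C,D}; column 3 has {A,C,E} — only B is left for (r3,c3).
row 4 has {A,B,C}; column 1 has {A,B,C,D} — only E is left for (r4,c1).
row 4 has {A,B,C,E}; column 2 has {A,C} — only D is left for (r4,c2).

D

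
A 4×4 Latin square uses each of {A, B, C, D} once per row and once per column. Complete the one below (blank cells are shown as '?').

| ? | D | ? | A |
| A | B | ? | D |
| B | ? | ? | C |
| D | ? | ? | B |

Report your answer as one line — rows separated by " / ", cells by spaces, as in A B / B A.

(r1,c1) = C
(r1,c3) = B
(r2,c3) = C
(r3,c2) = A
(r3,c3) = D
(r4,c2) = C
(r4,c3) = A

C D B A / A B C D / B A D C / D C A B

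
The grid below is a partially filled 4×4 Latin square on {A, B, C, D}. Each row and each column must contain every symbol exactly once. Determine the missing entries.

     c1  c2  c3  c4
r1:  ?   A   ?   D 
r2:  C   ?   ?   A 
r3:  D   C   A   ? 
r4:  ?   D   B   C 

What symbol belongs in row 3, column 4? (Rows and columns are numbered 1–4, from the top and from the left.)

(r1,c1): row 1 has {A,D}; column 1 has {C,D}, so it must be B.
(r1,c3): row 1 has {A,B,D}; column 3 has {A,B}, so it must be C.
(r2,c2): row 2 has {A,C}; column 2 has {A,C,D}, so it must be B.
(r2,c3): row 2 has {A,B,C}; column 3 has {A,B,C}, so it must be D.
(r3,c4): row 3 has {A,C,D}; column 4 has {A,C,D}, so it must be B.

B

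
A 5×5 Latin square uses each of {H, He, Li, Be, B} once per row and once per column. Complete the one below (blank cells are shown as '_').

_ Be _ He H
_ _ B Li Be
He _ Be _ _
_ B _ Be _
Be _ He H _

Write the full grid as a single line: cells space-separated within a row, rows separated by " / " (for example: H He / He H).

B Be Li He H / H He B Li Be / He H Be B Li / Li B H Be He / Be Li He H B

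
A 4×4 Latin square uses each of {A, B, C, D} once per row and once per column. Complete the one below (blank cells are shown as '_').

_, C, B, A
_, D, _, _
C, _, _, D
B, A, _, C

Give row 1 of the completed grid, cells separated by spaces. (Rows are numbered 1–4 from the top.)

(r1,c1) = D

D C B A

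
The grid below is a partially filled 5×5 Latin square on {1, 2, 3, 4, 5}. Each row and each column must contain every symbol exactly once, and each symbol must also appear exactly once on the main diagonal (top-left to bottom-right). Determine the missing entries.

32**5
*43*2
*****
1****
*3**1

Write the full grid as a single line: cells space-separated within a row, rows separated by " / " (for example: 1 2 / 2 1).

3 2 1 4 5 / 5 4 3 1 2 / 2 1 5 3 4 / 1 5 4 2 3 / 4 3 2 5 1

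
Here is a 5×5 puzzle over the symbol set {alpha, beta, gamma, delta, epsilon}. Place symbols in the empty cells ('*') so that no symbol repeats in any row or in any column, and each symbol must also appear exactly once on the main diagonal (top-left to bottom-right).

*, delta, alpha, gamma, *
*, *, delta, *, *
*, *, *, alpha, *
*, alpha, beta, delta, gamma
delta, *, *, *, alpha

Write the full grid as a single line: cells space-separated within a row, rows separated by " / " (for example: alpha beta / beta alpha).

Cell (r4,c1): row 4 has {alpha,beta,gamma,delta}; column 1 has {delta} → epsilon.
Cell (r1,c1): row 1 has {alpha,gamma,delta}; column 1 has {delta,epsilon}; the diagonal has {alpha,delta} → beta.
Cell (r1,c5): row 1 has {alpha,beta,gamma,delta}; column 5 has {alpha,gamma} → epsilon.
Cell (r2,c5): row 2 has {delta}; column 5 has {alpha,gamma,epsilon} → beta.
Cell (r3,c1): row 3 has {alpha}; column 1 has {beta,delta,epsilon} → gamma.
Cell (r3,c3): row 3 has {alpha,gamma}; column 3 has {alpha,beta,delta}; the diagonal has {alpha,beta,delta} → epsilon.
Cell (r3,c5): row 3 has {alpha,gamma,epsilon}; column 5 has {alpha,beta,gamma,epsilon} → delta.
Cell (r5,c3): row 5 has {alpha,delta}; column 3 has {alpha,beta,delta,epsilon} → gamma.
Cell (r2,c1): row 2 has {beta,delta}; column 1 has {beta,gamma,delta,epsilon} → alpha.
Cell (r2,c2): row 2 has {alpha,beta,delta}; column 2 has {alpha,delta}; the diagonal has {alpha,beta,delta,epsilon} → gamma.
Cell (r2,c4): row 2 has {alpha,beta,gamma,delta}; column 4 has {alpha,gamma,delta} → epsilon.
Cell (r3,c2): row 3 has {alpha,gamma,delta,epsilon}; column 2 has {alpha,gamma,delta} → beta.
Cell (r5,c2): row 5 has {alpha,gamma,delta}; column 2 has {alpha,beta,gamma,delta} → epsilon.
Cell (r5,c4): row 5 has {alpha,gamma,delta,epsilon}; column 4 has {alpha,gamma,delta,epsilon} → beta.

beta delta alpha gamma epsilon / alpha gamma delta epsilon beta / gamma beta epsilon alpha delta / epsilon alpha beta delta gamma / delta epsilon gamma beta alpha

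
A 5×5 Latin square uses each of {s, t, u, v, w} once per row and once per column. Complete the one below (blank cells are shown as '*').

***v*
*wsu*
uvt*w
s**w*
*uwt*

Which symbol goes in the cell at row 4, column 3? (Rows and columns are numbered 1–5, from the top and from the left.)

v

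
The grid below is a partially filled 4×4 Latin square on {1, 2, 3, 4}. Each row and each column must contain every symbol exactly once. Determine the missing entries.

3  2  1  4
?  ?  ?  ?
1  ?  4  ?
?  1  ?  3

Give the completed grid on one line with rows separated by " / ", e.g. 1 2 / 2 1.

3 2 1 4 / 2 4 3 1 / 1 3 4 2 / 4 1 2 3

(r3,c2) = 3
(r3,c4) = 2
(r4,c3) = 2
(r2,c2) = 4
(r2,c3) = 3
(r2,c4) = 1
(r4,c1) = 4
(r2,c1) = 2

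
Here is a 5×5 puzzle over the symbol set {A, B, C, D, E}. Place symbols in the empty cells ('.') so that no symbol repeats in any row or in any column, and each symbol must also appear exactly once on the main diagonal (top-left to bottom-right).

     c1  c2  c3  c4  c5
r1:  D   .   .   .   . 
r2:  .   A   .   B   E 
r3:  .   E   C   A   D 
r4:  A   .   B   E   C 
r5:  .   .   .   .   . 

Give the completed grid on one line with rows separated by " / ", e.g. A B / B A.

D B E C A / C A D B E / B E C A D / A D B E C / E C A D B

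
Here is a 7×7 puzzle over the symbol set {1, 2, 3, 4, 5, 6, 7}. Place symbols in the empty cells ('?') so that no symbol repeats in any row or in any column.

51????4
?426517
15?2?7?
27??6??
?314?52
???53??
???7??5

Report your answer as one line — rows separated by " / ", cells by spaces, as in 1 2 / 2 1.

5 1 7 3 2 6 4 / 3 4 2 6 5 1 7 / 1 5 3 2 4 7 6 / 2 7 5 1 6 4 3 / 6 3 1 4 7 5 2 / 7 6 4 5 3 2 1 / 4 2 6 7 1 3 5

row 1 has {1,4,5}; column 4 has {2,4,5,6,7} — only 3 is left for (r1,c4).
row 2 has {1,2,4,5,6,7}; column 1 has {1,2,5} — only 3 is left for (r2,c1).
row 3 has {1,2,5,7}; column 5 has {3,5,6} — only 4 is left for (r3,c5).
row 4 has {2,6,7}; column 4 has {2,3,4,5,6,7} — only 1 is left for (r4,c4).
row 4 has {1,2,6,7}; column 7 has {2,4,5,7} — only 3 is left for (r4,c7).
row 5 has {1,2,3,4,5}; column 5 has {3,4,5,6} — only 7 is left for (r5,c5).
row 1 has {1,3,4,5}; column 5 has {3,4,5,6,7} — only 2 is left for (r1,c5).
row 1 has {1,2,3,4,5}; column 6 has {1,5,7} — only 6 is left for (r1,c6).
row 3 has {1,2,4,5,7}; column 7 has {2,3,4,5,7} — only 6 is left for (r3,c7).
row 4 has {1,2,3,6,7}; column 6 has {1,5,6,7} — only 4 is left for (r4,c6).
row 5 has {1,2,3,4,5,7}; column 1 has {1,2,3,5} — only 6 is left for (r5,c1).
row 6 has {3,5}; column 6 has {1,4,5,6,7} — only 2 is left for (r6,c6).
row 6 has {2,3,5}; column 7 has {2,3,4,5,6,7} — only 1 is left for (r6,c7).
row 7 has {5,7}; column 1 has {1,2,3,5,6} — only 4 is left for (r7,c1).
row 7 has {4,5,7}; column 5 has {2,3,4,5,6,7} — only 1 is left for (r7,c5).
row 7 has {1,4,5,7}; column 6 has {1,2,4,5,6,7} — only 3 is left for (r7,c6).
row 1 has {1,2,3,4,5,6}; column 3 has {1,2} — only 7 is left for (r1,c3).
row 3 has {1,2,4,5,6,7}; column 3 has {1,2,7} — only 3 is left for (r3,c3).
row 4 has {1,2,3,4,6,7}; column 3 has {1,2,3,7} — only 5 is left for (r4,c3).
row 6 has {1,2,3,5}; column 1 has {1,2,3,4,5,6} — only 7 is left for (r6,c1).
row 6 has {1,2,3,5,7}; column 2 has {1,3,4,5,7} — only 6 is left for (r6,c2).
row 6 has {1,2,3,5,6,7}; column 3 has {1,2,3,5,7} — only 4 is left for (r6,c3).
row 7 has {1,3,4,5,7}; column 2 has {1,3,4,5,6,7} — only 2 is left for (r7,c2).
row 7 has {1,2,3,4,5,7}; column 3 has {1,2,3,4,5,7} — only 6 is left for (r7,c3).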